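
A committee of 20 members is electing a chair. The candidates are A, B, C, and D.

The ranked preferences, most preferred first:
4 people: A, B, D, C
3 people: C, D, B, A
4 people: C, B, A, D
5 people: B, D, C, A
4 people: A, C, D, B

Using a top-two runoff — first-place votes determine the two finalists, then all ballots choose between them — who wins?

Round 1 first-place votes: A 8, B 5, C 7, D 0. A and C advance.
Runoff: A is ranked above C on 8 ballots, C above A on 12.

C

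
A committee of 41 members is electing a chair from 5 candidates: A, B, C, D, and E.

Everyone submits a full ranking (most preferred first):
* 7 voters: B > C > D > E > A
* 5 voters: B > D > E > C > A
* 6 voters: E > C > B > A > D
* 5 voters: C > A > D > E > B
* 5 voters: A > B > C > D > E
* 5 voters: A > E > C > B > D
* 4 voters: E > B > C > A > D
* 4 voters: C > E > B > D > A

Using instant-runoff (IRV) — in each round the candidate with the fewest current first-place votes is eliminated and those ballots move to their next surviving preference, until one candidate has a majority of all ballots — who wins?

Round 1: A 10, B 12, C 9, D 0, E 10. D eliminated.
Round 2: A 10, B 12, C 9, E 10. C eliminated.
Round 3: A 15, B 12, E 14. B eliminated.
Round 4: A 15, E 26. E has a majority (≥21).

E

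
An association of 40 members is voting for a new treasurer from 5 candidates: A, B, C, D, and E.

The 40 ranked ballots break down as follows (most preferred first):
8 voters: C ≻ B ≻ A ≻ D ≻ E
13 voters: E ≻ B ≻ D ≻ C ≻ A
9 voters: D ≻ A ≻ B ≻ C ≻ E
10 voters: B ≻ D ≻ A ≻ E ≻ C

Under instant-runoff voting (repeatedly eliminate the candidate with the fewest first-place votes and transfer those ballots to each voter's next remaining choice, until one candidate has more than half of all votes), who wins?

Round 1: A 0, B 10, C 8, D 9, E 13. A eliminated.
Round 2: B 10, C 8, D 9, E 13. C eliminated.
Round 3: B 18, D 9, E 13. D eliminated.
Round 4: B 27, E 13. B has a majority (≥21).

B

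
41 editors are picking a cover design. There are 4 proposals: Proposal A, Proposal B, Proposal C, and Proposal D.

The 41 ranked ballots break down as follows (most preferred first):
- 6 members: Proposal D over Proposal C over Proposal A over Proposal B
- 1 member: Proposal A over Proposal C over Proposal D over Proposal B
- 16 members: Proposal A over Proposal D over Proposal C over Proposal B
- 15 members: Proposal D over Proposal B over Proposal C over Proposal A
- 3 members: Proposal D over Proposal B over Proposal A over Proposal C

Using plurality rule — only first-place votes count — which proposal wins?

Proposal D

First-place votes: Proposal A 17, Proposal B 0, Proposal C 0, Proposal D 24.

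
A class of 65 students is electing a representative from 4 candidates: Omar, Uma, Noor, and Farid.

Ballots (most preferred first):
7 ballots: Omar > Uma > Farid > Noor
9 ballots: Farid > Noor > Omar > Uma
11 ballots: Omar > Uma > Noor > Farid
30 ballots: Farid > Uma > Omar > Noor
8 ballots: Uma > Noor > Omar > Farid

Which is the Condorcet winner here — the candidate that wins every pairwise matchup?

Farid vs Omar: 39–26
Farid vs Uma: 39–26
Farid vs Noor: 46–19
Farid beats every other candidate.

Farid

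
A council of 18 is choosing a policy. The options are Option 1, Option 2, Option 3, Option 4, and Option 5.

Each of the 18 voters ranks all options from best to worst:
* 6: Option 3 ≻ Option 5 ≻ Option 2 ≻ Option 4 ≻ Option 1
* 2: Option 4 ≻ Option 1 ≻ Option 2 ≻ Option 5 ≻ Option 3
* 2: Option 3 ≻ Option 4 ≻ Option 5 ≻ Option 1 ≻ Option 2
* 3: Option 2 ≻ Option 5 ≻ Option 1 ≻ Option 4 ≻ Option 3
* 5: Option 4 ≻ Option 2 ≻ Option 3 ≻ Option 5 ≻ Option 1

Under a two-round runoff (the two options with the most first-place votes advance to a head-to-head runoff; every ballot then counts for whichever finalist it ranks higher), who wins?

Option 4

Round 1 first-place votes: Option 1 0, Option 2 3, Option 3 8, Option 4 7, Option 5 0. Option 3 and Option 4 advance.
Runoff: Option 3 is ranked above Option 4 on 8 ballots, Option 4 above Option 3 on 10.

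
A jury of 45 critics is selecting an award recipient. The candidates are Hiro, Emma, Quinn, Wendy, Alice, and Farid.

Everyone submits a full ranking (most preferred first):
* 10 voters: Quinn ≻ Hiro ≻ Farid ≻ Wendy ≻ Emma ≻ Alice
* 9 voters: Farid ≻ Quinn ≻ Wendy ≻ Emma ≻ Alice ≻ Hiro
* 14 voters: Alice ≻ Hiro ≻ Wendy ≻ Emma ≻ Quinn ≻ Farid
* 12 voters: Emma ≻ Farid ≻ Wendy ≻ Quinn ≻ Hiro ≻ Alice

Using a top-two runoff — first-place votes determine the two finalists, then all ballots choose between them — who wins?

Round 1 first-place votes: Hiro 0, Emma 12, Quinn 10, Wendy 0, Alice 14, Farid 9. Alice and Emma advance.
Runoff: Alice is ranked above Emma on 14 ballots, Emma above Alice on 31.

Emma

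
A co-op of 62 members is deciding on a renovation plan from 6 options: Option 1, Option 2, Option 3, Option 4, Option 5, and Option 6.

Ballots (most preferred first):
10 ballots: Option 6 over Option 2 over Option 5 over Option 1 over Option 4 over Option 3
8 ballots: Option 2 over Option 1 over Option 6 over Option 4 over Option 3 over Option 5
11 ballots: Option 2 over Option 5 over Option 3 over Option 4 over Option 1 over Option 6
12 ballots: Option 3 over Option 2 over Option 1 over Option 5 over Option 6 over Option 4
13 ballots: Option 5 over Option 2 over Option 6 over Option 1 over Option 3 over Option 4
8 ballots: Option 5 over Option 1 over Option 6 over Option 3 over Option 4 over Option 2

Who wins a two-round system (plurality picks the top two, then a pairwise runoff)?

Option 2

Round 1 first-place votes: Option 1 0, Option 2 19, Option 3 12, Option 4 0, Option 5 21, Option 6 10. Option 5 and Option 2 advance.
Runoff: Option 5 is ranked above Option 2 on 21 ballots, Option 2 above Option 5 on 41.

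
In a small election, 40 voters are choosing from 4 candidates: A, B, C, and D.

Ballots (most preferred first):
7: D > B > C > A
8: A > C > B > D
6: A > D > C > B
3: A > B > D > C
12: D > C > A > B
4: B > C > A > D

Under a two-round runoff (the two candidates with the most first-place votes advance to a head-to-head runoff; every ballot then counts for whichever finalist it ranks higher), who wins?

Round 1 first-place votes: A 17, B 4, C 0, D 19. D and A advance.
Runoff: D is ranked above A on 19 ballots, A above D on 21.

A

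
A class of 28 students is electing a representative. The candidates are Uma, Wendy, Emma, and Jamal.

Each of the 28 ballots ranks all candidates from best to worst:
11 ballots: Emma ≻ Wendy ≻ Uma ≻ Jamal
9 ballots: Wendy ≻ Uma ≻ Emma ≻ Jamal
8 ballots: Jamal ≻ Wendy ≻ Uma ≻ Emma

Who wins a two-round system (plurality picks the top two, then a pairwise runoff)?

Wendy

Round 1 first-place votes: Uma 0, Wendy 9, Emma 11, Jamal 8. Emma and Wendy advance.
Runoff: Emma is ranked above Wendy on 11 ballots, Wendy above Emma on 17.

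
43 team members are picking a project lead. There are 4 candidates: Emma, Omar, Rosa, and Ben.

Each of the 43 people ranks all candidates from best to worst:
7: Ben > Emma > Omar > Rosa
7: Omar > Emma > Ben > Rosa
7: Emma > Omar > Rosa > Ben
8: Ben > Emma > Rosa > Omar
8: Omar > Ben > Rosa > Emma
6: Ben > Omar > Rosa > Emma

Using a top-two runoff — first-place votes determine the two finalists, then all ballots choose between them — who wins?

Omar

Round 1 first-place votes: Emma 7, Omar 15, Rosa 0, Ben 21. Ben and Omar advance.
Runoff: Ben is ranked above Omar on 21 ballots, Omar above Ben on 22.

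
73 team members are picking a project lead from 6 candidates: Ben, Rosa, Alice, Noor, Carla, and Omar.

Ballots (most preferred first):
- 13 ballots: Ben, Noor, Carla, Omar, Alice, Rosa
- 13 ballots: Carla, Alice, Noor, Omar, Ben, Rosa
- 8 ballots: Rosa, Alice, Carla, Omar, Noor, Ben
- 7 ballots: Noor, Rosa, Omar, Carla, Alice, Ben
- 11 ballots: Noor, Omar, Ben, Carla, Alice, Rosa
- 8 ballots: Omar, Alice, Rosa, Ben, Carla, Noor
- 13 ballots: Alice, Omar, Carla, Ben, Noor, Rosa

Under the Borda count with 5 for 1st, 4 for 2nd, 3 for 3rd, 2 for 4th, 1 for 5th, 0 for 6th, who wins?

Omar

Ben: 13×5 + 13×1 + 8×0 + 7×0 + 11×3 + 8×2 + 13×2 = 153
Rosa: 13×0 + 13×0 + 8×5 + 7×4 + 11×0 + 8×3 + 13×0 = 92
Alice: 13×1 + 13×4 + 8×4 + 7×1 + 11×1 + 8×4 + 13×5 = 212
Noor: 13×4 + 13×3 + 8×1 + 7×5 + 11×5 + 8×0 + 13×1 = 202
Carla: 13×3 + 13×5 + 8×3 + 7×2 + 11×2 + 8×1 + 13×3 = 211
Omar: 13×2 + 13×2 + 8×2 + 7×3 + 11×4 + 8×5 + 13×4 = 225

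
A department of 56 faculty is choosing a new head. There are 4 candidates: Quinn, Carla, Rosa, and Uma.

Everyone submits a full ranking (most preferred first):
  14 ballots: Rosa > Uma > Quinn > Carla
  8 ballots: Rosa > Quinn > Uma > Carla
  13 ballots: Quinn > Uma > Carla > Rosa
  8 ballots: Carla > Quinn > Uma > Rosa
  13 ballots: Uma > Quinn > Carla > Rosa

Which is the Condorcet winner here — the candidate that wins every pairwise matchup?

Quinn vs Carla: 48–8
Quinn vs Rosa: 34–22
Quinn vs Uma: 29–27
Quinn beats every other candidate.

Quinn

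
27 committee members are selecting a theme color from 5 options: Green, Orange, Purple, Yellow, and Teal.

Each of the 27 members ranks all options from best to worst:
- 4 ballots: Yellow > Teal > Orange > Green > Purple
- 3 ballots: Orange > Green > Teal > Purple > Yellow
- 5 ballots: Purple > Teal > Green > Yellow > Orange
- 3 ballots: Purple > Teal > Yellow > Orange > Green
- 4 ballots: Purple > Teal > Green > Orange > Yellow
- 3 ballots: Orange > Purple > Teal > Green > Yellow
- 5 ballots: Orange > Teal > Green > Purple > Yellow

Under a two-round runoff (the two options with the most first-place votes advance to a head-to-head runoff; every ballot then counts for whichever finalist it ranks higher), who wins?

Round 1 first-place votes: Green 0, Orange 11, Purple 12, Yellow 4, Teal 0. Purple and Orange advance.
Runoff: Purple is ranked above Orange on 12 ballots, Orange above Purple on 15.

Orange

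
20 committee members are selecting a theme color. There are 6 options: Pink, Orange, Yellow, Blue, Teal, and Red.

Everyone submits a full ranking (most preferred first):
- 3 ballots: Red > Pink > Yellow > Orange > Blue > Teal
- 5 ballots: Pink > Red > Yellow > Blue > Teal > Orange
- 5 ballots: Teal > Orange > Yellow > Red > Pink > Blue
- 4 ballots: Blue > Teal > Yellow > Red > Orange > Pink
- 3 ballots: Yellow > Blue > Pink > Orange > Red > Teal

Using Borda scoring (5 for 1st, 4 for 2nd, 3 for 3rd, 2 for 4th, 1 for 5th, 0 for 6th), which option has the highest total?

Pink: 3×4 + 5×5 + 5×1 + 4×0 + 3×3 = 51
Orange: 3×2 + 5×0 + 5×4 + 4×1 + 3×2 = 36
Yellow: 3×3 + 5×3 + 5×3 + 4×3 + 3×5 = 66
Blue: 3×1 + 5×2 + 5×0 + 4×5 + 3×4 = 45
Teal: 3×0 + 5×1 + 5×5 + 4×4 + 3×0 = 46
Red: 3×5 + 5×4 + 5×2 + 4×2 + 3×1 = 56

Yellow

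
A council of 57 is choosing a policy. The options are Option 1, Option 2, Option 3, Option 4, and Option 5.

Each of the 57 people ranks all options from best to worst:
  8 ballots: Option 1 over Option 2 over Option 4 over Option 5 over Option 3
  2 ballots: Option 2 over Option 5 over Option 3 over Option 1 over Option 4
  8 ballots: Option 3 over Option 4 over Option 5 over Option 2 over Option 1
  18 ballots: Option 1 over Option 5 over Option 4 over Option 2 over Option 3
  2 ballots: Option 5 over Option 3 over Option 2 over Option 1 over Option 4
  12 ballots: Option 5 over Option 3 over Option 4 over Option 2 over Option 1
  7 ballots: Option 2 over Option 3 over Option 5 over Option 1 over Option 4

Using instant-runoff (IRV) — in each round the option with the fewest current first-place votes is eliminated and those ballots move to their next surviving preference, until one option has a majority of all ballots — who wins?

Round 1: Option 1 26, Option 2 9, Option 3 8, Option 4 0, Option 5 14. Option 4 eliminated.
Round 2: Option 1 26, Option 2 9, Option 3 8, Option 5 14. Option 3 eliminated.
Round 3: Option 1 26, Option 2 9, Option 5 22. Option 2 eliminated.
Round 4: Option 1 26, Option 5 31. Option 5 has a majority (≥29).

Option 5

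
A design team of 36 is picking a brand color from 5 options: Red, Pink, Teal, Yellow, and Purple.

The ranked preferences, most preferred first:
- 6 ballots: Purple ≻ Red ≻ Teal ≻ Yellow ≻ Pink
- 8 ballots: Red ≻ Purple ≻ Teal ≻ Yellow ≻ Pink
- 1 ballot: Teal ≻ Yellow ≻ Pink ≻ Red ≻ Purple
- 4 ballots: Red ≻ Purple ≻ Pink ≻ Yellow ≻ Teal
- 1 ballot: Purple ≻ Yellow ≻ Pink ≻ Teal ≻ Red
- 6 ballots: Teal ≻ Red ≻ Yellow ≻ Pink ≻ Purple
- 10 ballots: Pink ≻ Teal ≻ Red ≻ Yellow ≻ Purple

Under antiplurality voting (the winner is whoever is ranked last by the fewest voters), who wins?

Last-place votes: Red 1, Pink 14, Teal 4, Yellow 0, Purple 17.

Yellow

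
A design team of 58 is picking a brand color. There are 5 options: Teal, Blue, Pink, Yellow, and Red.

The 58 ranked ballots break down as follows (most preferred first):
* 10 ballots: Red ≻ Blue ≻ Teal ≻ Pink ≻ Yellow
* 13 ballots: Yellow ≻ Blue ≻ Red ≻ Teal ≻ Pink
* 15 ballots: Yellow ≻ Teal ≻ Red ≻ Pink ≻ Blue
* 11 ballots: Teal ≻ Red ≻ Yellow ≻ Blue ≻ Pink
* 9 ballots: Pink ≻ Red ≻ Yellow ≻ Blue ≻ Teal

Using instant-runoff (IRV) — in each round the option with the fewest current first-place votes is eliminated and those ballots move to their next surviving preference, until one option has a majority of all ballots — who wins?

Round 1: Teal 11, Blue 0, Pink 9, Yellow 28, Red 10. Blue eliminated.
Round 2: Teal 11, Pink 9, Yellow 28, Red 10. Pink eliminated.
Round 3: Teal 11, Yellow 28, Red 19. Teal eliminated.
Round 4: Yellow 28, Red 30. Red has a majority (≥30).

Red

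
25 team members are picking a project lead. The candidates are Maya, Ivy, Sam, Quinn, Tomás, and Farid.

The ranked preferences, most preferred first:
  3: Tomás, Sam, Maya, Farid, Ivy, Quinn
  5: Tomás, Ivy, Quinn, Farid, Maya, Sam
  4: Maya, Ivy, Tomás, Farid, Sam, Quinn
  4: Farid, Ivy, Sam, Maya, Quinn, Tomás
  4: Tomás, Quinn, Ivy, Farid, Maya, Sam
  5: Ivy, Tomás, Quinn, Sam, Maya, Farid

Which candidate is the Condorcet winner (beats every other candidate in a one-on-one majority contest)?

Ivy

Ivy vs Maya: 18–7
Ivy vs Sam: 22–3
Ivy vs Quinn: 21–4
Ivy vs Tomás: 13–12
Ivy vs Farid: 18–7
Ivy beats every other candidate.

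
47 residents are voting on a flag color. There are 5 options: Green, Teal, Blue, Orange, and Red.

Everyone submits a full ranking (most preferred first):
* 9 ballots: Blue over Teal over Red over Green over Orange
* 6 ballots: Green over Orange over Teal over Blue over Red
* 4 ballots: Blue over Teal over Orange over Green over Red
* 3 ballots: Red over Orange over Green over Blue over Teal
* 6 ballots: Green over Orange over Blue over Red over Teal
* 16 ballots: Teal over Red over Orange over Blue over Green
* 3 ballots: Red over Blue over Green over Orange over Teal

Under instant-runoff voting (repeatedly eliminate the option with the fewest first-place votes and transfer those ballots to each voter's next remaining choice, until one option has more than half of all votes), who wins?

Blue

Round 1: Green 12, Teal 16, Blue 13, Orange 0, Red 6. Orange eliminated.
Round 2: Green 12, Teal 16, Blue 13, Red 6. Red eliminated.
Round 3: Green 15, Teal 16, Blue 16. Green eliminated.
Round 4: Teal 22, Blue 25. Blue has a majority (≥24).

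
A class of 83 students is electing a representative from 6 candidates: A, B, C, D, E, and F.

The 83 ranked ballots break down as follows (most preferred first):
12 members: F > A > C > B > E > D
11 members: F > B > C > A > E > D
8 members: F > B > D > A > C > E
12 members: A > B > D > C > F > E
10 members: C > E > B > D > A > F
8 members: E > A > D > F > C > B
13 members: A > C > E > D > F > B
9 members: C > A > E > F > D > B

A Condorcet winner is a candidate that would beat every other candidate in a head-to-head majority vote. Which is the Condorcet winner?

A vs B: 54–29
A vs C: 53–30
A vs D: 65–18
A vs E: 65–18
A vs F: 52–31
A beats every other candidate.

A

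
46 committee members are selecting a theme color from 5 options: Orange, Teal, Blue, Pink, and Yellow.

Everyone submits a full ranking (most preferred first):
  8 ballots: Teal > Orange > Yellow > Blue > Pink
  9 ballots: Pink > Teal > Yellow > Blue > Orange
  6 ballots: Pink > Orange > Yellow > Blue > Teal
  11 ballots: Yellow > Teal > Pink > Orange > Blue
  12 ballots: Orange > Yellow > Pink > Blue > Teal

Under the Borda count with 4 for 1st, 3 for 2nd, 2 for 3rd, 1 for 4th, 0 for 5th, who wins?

Yellow

Orange: 8×3 + 9×0 + 6×3 + 11×1 + 12×4 = 101
Teal: 8×4 + 9×3 + 6×0 + 11×3 + 12×0 = 92
Blue: 8×1 + 9×1 + 6×1 + 11×0 + 12×1 = 35
Pink: 8×0 + 9×4 + 6×4 + 11×2 + 12×2 = 106
Yellow: 8×2 + 9×2 + 6×2 + 11×4 + 12×3 = 126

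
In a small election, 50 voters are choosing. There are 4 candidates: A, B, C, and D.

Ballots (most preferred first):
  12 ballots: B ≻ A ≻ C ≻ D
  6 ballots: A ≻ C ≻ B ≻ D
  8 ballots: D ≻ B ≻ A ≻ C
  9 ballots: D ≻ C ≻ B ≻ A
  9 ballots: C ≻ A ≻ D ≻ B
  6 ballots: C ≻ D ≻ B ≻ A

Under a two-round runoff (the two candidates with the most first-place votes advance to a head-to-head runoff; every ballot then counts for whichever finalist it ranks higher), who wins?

Round 1 first-place votes: A 6, B 12, C 15, D 17. D and C advance.
Runoff: D is ranked above C on 17 ballots, C above D on 33.

C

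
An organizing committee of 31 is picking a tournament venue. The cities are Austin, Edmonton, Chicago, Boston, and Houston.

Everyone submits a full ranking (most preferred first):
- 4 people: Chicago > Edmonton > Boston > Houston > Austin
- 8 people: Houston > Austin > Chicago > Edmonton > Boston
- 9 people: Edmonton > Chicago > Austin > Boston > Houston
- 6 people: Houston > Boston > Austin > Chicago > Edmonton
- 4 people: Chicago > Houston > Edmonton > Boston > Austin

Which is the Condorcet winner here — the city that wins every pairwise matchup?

Chicago vs Austin: 17–14
Chicago vs Edmonton: 22–9
Chicago vs Boston: 25–6
Chicago vs Houston: 17–14
Chicago beats every other city.

Chicago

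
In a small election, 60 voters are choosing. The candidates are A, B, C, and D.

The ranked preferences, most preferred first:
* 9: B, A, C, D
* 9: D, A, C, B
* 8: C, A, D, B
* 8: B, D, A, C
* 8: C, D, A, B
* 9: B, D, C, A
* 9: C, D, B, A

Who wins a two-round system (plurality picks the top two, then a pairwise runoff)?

C

Round 1 first-place votes: A 0, B 26, C 25, D 9. B and C advance.
Runoff: B is ranked above C on 26 ballots, C above B on 34.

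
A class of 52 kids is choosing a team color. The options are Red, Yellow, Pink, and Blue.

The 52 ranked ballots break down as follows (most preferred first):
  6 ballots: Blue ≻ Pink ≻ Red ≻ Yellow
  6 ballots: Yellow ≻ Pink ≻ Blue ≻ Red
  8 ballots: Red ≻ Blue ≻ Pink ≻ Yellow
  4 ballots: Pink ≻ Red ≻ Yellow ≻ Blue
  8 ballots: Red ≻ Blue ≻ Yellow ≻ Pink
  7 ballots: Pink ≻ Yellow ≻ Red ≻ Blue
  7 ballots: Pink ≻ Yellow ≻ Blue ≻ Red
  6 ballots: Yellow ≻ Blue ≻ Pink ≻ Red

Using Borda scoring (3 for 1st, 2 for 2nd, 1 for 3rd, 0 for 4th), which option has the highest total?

Pink

Red: 6×1 + 6×0 + 8×3 + 4×2 + 8×3 + 7×1 + 7×0 + 6×0 = 69
Yellow: 6×0 + 6×3 + 8×0 + 4×1 + 8×1 + 7×2 + 7×2 + 6×3 = 76
Pink: 6×2 + 6×2 + 8×1 + 4×3 + 8×0 + 7×3 + 7×3 + 6×1 = 92
Blue: 6×3 + 6×1 + 8×2 + 4×0 + 8×2 + 7×0 + 7×1 + 6×2 = 75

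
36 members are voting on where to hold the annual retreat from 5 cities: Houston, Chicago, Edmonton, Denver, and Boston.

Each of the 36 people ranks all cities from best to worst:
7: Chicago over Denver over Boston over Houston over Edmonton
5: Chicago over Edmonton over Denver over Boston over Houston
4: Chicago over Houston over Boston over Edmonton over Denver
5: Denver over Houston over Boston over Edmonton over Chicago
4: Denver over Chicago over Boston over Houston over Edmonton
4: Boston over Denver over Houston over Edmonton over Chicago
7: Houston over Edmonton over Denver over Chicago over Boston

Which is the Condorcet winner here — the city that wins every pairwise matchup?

Denver vs Houston: 25–11
Denver vs Chicago: 20–16
Denver vs Edmonton: 20–16
Denver vs Boston: 28–8
Denver beats every other city.

Denver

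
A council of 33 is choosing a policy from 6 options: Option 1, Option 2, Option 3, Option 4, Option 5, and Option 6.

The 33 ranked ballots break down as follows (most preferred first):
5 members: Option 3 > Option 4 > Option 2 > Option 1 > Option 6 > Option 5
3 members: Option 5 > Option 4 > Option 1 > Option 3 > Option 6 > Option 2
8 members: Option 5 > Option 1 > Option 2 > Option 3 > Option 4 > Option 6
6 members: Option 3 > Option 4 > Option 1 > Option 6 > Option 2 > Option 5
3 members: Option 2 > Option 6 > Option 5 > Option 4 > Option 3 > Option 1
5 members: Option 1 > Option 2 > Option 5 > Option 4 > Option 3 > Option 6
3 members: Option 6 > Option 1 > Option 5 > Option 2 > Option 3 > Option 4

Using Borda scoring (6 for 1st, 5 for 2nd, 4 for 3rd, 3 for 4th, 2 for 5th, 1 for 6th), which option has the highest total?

Option 1: 5×3 + 3×4 + 8×5 + 6×4 + 3×1 + 5×6 + 3×5 = 139
Option 2: 5×4 + 3×1 + 8×4 + 6×2 + 3×6 + 5×5 + 3×3 = 119
Option 3: 5×6 + 3×3 + 8×3 + 6×6 + 3×2 + 5×2 + 3×2 = 121
Option 4: 5×5 + 3×5 + 8×2 + 6×5 + 3×3 + 5×3 + 3×1 = 113
Option 5: 5×1 + 3×6 + 8×6 + 6×1 + 3×4 + 5×4 + 3×4 = 121
Option 6: 5×2 + 3×2 + 8×1 + 6×3 + 3×5 + 5×1 + 3×6 = 80

Option 1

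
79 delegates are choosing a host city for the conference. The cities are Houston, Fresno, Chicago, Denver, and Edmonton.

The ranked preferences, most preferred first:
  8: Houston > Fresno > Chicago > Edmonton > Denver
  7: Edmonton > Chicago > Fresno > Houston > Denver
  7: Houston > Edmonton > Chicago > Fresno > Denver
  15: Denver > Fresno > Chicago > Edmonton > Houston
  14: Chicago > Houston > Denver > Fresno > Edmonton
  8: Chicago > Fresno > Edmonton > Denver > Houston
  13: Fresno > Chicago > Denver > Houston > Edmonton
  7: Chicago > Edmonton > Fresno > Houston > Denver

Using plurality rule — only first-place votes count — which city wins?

Chicago

First-place votes: Houston 15, Fresno 13, Chicago 29, Denver 15, Edmonton 7.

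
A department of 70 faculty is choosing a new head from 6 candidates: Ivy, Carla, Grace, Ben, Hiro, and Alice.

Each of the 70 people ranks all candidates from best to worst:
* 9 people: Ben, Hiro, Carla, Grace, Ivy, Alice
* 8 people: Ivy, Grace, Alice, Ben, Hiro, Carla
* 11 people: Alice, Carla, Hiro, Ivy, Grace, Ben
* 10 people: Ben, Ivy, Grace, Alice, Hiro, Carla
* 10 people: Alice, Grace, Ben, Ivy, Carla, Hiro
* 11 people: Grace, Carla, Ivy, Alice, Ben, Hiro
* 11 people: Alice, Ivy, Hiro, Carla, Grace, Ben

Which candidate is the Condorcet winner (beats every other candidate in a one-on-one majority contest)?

Ivy vs Carla: 39–31
Ivy vs Grace: 40–30
Ivy vs Ben: 41–29
Ivy vs Hiro: 50–20
Ivy vs Alice: 38–32
Ivy beats every other candidate.

Ivy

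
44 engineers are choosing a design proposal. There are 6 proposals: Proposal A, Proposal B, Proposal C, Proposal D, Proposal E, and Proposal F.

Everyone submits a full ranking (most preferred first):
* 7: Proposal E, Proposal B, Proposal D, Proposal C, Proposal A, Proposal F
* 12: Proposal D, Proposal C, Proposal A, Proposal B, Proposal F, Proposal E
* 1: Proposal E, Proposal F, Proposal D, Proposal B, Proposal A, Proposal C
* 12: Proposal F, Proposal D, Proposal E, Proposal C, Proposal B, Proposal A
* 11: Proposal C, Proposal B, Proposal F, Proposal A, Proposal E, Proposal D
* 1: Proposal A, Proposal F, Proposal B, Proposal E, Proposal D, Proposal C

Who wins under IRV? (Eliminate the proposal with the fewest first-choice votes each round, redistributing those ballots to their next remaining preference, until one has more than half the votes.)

Round 1: Proposal A 1, Proposal B 0, Proposal C 11, Proposal D 12, Proposal E 8, Proposal F 12. Proposal B eliminated.
Round 2: Proposal A 1, Proposal C 11, Proposal D 12, Proposal E 8, Proposal F 12. Proposal A eliminated.
Round 3: Proposal C 11, Proposal D 12, Proposal E 8, Proposal F 13. Proposal E eliminated.
Round 4: Proposal C 11, Proposal D 19, Proposal F 14. Proposal C eliminated.
Round 5: Proposal D 19, Proposal F 25. Proposal F has a majority (≥23).

Proposal F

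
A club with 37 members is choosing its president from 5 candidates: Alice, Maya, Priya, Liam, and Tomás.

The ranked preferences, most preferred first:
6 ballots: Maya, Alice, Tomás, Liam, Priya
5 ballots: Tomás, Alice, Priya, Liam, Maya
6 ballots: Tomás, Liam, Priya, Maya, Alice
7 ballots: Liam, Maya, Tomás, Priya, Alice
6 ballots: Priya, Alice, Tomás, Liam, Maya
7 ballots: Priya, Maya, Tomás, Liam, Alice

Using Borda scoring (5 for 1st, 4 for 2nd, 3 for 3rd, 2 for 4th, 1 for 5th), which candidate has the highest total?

Tomás

Alice: 6×4 + 5×4 + 6×1 + 7×1 + 6×4 + 7×1 = 88
Maya: 6×5 + 5×1 + 6×2 + 7×4 + 6×1 + 7×4 = 109
Priya: 6×1 + 5×3 + 6×3 + 7×2 + 6×5 + 7×5 = 118
Liam: 6×2 + 5×2 + 6×4 + 7×5 + 6×2 + 7×2 = 107
Tomás: 6×3 + 5×5 + 6×5 + 7×3 + 6×3 + 7×3 = 133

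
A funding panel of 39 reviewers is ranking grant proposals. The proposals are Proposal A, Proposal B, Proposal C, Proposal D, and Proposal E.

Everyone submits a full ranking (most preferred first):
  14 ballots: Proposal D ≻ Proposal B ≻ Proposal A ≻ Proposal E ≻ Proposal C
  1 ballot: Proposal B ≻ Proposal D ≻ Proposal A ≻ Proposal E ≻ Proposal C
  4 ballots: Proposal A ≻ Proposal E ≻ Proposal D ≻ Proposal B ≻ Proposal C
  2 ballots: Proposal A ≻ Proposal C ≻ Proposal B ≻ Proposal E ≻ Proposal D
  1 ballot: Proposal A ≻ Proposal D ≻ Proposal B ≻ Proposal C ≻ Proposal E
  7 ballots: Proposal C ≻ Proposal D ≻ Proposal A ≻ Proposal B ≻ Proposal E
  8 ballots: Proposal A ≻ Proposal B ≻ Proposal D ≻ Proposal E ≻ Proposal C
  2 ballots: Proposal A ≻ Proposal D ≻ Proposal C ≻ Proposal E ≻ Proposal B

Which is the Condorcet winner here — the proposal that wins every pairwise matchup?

Proposal D vs Proposal A: 22–17
Proposal D vs Proposal B: 28–11
Proposal D vs Proposal C: 30–9
Proposal D vs Proposal E: 33–6
Proposal D beats every other proposal.

Proposal D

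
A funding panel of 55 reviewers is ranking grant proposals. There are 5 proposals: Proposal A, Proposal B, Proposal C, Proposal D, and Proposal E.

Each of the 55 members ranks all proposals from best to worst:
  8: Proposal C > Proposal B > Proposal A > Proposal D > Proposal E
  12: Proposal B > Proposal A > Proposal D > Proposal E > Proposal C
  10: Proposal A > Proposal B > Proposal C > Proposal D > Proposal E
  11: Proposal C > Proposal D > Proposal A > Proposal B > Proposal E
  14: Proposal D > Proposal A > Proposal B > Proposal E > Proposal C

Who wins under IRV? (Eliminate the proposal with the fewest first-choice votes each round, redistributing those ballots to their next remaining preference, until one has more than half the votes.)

Round 1: Proposal A 10, Proposal B 12, Proposal C 19, Proposal D 14, Proposal E 0. Proposal E eliminated.
Round 2: Proposal A 10, Proposal B 12, Proposal C 19, Proposal D 14. Proposal A eliminated.
Round 3: Proposal B 22, Proposal C 19, Proposal D 14. Proposal D eliminated.
Round 4: Proposal B 36, Proposal C 19. Proposal B has a majority (≥28).

Proposal B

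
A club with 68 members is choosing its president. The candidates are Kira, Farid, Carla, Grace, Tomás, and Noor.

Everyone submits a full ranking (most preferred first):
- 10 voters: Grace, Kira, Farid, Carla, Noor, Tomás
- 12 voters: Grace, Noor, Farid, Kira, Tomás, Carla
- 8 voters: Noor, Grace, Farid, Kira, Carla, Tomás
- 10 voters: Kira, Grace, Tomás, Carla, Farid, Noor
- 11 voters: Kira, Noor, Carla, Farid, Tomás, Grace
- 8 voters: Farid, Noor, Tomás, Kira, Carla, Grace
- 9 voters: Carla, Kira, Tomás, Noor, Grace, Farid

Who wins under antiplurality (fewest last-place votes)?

Last-place votes: Kira 0, Farid 9, Carla 12, Grace 19, Tomás 18, Noor 10.

Kira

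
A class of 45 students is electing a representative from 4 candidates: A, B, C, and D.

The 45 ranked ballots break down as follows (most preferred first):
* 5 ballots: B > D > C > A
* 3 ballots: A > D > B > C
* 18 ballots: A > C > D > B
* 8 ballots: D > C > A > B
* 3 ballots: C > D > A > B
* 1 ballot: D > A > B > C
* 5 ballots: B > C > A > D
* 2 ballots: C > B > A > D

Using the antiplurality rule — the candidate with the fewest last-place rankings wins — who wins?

Last-place votes: A 5, B 29, C 4, D 7.

C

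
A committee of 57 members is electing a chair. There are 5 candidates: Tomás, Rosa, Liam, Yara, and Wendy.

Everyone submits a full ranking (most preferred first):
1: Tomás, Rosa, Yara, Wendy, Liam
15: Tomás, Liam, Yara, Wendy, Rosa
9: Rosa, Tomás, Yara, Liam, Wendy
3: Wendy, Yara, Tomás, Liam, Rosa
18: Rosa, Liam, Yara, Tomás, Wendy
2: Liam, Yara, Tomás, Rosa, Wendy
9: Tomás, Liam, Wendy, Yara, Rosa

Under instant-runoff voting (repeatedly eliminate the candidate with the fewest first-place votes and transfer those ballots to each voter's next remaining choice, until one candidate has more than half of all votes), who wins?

Round 1: Tomás 25, Rosa 27, Liam 2, Yara 0, Wendy 3. Yara eliminated.
Round 2: Tomás 25, Rosa 27, Liam 2, Wendy 3. Liam eliminated.
Round 3: Tomás 27, Rosa 27, Wendy 3. Wendy eliminated.
Round 4: Tomás 30, Rosa 27. Tomás has a majority (≥29).

Tomás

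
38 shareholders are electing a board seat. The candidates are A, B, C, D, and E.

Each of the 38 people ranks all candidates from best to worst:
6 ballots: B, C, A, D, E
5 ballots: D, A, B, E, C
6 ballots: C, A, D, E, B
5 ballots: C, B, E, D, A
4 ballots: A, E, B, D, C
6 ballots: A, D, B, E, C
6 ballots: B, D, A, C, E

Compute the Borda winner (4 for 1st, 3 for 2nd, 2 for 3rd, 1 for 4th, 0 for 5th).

A

A: 6×2 + 5×3 + 6×3 + 5×0 + 4×4 + 6×4 + 6×2 = 97
B: 6×4 + 5×2 + 6×0 + 5×3 + 4×2 + 6×2 + 6×4 = 93
C: 6×3 + 5×0 + 6×4 + 5×4 + 4×0 + 6×0 + 6×1 = 68
D: 6×1 + 5×4 + 6×2 + 5×1 + 4×1 + 6×3 + 6×3 = 83
E: 6×0 + 5×1 + 6×1 + 5×2 + 4×3 + 6×1 + 6×0 = 39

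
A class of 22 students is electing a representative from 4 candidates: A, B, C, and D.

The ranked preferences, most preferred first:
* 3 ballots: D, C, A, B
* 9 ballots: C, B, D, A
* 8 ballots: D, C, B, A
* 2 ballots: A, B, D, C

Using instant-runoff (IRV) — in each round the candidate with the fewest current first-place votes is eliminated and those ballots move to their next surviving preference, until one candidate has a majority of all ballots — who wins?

D

Round 1: A 2, B 0, C 9, D 11. B eliminated.
Round 2: A 2, C 9, D 11. A eliminated.
Round 3: C 9, D 13. D has a majority (≥12).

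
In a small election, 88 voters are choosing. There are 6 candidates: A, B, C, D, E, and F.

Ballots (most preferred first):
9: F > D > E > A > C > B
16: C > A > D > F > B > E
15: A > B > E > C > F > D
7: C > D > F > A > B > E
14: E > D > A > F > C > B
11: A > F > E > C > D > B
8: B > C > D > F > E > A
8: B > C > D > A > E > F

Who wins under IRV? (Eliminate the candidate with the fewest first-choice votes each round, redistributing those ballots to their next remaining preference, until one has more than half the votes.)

A

Round 1: A 26, B 16, C 23, D 0, E 14, F 9. D eliminated.
Round 2: A 26, B 16, C 23, E 14, F 9. F eliminated.
Round 3: A 26, B 16, C 23, E 23. B eliminated.
Round 4: A 26, C 39, E 23. E eliminated.
Round 5: A 49, C 39. A has a majority (≥45).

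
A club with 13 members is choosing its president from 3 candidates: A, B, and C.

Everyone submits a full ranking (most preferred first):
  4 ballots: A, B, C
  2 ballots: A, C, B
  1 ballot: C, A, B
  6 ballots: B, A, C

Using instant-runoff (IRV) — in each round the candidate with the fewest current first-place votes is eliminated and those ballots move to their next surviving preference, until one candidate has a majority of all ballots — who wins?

Round 1: A 6, B 6, C 1. C eliminated.
Round 2: A 7, B 6. A has a majority (≥7).

A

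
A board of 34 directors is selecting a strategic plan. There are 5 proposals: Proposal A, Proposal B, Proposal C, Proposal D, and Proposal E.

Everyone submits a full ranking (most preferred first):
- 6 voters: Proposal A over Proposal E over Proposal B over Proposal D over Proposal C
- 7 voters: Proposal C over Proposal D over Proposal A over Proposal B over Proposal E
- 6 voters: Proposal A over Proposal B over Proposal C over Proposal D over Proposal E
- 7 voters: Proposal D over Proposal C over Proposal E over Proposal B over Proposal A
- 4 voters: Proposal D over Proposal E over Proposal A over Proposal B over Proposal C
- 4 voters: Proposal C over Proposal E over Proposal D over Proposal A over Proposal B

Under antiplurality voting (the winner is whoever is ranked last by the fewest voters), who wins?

Last-place votes: Proposal A 7, Proposal B 4, Proposal C 10, Proposal D 0, Proposal E 13.

Proposal D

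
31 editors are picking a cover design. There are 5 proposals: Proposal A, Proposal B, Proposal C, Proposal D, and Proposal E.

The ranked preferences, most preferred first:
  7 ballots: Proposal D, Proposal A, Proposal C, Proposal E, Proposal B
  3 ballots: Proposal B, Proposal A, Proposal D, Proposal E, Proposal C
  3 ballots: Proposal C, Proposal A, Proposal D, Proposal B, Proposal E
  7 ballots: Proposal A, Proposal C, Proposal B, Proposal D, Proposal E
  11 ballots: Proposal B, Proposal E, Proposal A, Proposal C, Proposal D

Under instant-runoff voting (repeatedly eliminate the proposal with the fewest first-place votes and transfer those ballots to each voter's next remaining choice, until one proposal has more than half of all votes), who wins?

Round 1: Proposal A 7, Proposal B 14, Proposal C 3, Proposal D 7, Proposal E 0. Proposal E eliminated.
Round 2: Proposal A 7, Proposal B 14, Proposal C 3, Proposal D 7. Proposal C eliminated.
Round 3: Proposal A 10, Proposal B 14, Proposal D 7. Proposal D eliminated.
Round 4: Proposal A 17, Proposal B 14. Proposal A has a majority (≥16).

Proposal A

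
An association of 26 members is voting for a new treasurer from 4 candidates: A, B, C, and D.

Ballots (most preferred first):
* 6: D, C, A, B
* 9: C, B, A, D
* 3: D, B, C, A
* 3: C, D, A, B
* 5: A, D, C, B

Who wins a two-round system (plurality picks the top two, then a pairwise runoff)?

D

Round 1 first-place votes: A 5, B 0, C 12, D 9. C and D advance.
Runoff: C is ranked above D on 12 ballots, D above C on 14.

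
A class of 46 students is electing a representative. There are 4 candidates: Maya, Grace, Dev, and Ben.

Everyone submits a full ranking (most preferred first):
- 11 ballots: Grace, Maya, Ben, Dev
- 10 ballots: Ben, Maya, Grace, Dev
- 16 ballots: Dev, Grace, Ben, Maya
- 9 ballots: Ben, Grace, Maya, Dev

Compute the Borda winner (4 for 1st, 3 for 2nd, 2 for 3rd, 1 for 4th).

Maya: 11×3 + 10×3 + 16×1 + 9×2 = 97
Grace: 11×4 + 10×2 + 16×3 + 9×3 = 139
Dev: 11×1 + 10×1 + 16×4 + 9×1 = 94
Ben: 11×2 + 10×4 + 16×2 + 9×4 = 130

Grace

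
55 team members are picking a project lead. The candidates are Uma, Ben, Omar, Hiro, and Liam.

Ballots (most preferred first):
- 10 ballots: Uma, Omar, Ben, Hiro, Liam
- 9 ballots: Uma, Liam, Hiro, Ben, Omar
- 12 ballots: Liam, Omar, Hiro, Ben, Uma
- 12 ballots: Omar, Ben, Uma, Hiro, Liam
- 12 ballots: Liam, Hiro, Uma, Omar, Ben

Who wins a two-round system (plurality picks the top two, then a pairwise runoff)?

Round 1 first-place votes: Uma 19, Ben 0, Omar 12, Hiro 0, Liam 24. Liam and Uma advance.
Runoff: Liam is ranked above Uma on 24 ballots, Uma above Liam on 31.

Uma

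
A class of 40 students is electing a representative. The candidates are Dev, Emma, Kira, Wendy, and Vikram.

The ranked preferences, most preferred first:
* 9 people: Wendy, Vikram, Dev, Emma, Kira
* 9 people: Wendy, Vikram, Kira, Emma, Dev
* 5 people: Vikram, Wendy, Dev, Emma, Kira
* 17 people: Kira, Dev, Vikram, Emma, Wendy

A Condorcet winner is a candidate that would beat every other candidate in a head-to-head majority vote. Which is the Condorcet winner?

Vikram

Vikram vs Dev: 23–17
Vikram vs Emma: 40–0
Vikram vs Kira: 23–17
Vikram vs Wendy: 22–18
Vikram beats every other candidate.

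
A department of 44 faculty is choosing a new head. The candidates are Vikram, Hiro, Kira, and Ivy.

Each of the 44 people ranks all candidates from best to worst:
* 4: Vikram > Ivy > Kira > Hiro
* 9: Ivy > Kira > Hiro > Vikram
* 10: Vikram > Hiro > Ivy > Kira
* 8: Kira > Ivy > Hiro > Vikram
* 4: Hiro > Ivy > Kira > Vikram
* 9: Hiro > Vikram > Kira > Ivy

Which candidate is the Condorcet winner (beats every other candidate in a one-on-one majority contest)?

Hiro vs Vikram: 30–14
Hiro vs Kira: 23–21
Hiro vs Ivy: 23–21
Hiro beats every other candidate.

Hiro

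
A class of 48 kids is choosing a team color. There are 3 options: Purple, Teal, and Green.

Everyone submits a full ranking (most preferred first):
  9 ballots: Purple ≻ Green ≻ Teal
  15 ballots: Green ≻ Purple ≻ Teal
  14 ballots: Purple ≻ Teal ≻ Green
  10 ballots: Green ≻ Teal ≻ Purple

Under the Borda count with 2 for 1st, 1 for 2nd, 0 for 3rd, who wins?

Purple: 9×2 + 15×1 + 14×2 + 10×0 = 61
Teal: 9×0 + 15×0 + 14×1 + 10×1 = 24
Green: 9×1 + 15×2 + 14×0 + 10×2 = 59

Purple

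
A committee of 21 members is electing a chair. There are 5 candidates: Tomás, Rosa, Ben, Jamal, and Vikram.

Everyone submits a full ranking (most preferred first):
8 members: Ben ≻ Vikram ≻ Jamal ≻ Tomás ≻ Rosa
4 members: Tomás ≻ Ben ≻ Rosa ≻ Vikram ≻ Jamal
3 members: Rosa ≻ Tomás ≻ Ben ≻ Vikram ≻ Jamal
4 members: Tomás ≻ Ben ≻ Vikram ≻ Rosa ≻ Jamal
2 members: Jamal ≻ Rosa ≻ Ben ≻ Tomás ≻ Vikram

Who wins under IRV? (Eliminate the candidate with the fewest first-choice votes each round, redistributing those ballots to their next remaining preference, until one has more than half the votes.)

Tomás

Round 1: Tomás 8, Rosa 3, Ben 8, Jamal 2, Vikram 0. Vikram eliminated.
Round 2: Tomás 8, Rosa 3, Ben 8, Jamal 2. Jamal eliminated.
Round 3: Tomás 8, Rosa 5, Ben 8. Rosa eliminated.
Round 4: Tomás 11, Ben 10. Tomás has a majority (≥11).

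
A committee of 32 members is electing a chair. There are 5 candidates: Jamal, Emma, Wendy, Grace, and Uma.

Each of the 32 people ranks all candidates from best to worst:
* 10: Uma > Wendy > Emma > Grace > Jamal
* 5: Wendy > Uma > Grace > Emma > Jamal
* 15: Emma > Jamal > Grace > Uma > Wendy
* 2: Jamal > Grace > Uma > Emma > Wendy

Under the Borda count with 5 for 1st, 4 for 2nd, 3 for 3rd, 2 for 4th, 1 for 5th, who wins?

Emma

Jamal: 10×1 + 5×1 + 15×4 + 2×5 = 85
Emma: 10×3 + 5×2 + 15×5 + 2×2 = 119
Wendy: 10×4 + 5×5 + 15×1 + 2×1 = 82
Grace: 10×2 + 5×3 + 15×3 + 2×4 = 88
Uma: 10×5 + 5×4 + 15×2 + 2×3 = 106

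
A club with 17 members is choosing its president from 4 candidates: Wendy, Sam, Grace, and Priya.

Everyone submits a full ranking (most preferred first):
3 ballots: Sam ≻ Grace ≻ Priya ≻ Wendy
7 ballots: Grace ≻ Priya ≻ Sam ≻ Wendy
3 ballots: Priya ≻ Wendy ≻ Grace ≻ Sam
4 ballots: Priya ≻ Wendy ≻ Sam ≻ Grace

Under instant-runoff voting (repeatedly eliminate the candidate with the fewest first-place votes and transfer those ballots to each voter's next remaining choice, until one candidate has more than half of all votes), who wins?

Round 1: Wendy 0, Sam 3, Grace 7, Priya 7. Wendy eliminated.
Round 2: Sam 3, Grace 7, Priya 7. Sam eliminated.
Round 3: Grace 10, Priya 7. Grace has a majority (≥9).

Grace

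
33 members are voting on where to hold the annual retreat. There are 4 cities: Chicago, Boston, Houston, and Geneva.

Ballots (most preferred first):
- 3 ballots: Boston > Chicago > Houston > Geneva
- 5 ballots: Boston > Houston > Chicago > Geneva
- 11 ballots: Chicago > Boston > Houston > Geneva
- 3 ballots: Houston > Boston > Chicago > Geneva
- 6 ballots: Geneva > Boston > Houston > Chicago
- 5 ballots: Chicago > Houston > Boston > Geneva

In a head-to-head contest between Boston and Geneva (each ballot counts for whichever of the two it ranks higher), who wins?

Boston

Boston is ranked above Geneva on 27 ballots; Geneva above Boston on 6.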